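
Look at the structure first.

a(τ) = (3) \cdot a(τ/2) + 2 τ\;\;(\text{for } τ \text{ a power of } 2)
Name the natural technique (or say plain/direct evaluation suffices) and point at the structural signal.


Diagnosis: the master substitution — treat m = log base 2 of τ as the new clock: one recursion step advances m by one while τ scales by 2.


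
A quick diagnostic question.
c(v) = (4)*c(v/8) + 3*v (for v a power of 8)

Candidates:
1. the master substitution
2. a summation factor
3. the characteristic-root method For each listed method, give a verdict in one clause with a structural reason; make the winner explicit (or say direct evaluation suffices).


Method: the master substitution — divide-the-index recursion (v/8 inside the call) straightens out once the index is rewritten as 8^m.
- the master substitution: yes, a natural case for it.
- a summation factor — the recursion divides its index rather than shifting it — there is no previous-term chain for a summation factor to telescope.
- the characteristic-root method: the recursion divides its index rather than shifting it — outside the constant-shift family the root method covers.


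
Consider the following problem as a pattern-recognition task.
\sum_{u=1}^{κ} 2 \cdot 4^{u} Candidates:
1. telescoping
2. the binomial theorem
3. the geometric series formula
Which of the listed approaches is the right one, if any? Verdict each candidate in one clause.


Technique: the geometric series formula — consecutive terms stand in a fixed index-free ratio — the geometric sum formula closes it.
- telescoping — writing out consecutive terms as given produces no pairwise cancellation.
- the binomial theorem: there is no sum-raised-to-a-power identity hiding in these terms.
- the geometric series formula: a fit — the right tool for this form.


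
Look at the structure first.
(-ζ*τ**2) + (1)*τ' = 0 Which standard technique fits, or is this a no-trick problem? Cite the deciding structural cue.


Method: separation of variables — solved for the derivative, the right side factors as ζ times τ**2 — all ζ-dependence separates from all τ-dependence.


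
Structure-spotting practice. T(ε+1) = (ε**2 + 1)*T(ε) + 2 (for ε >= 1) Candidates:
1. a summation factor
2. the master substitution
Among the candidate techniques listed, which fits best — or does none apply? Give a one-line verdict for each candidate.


Technique: a summation factor — with the index-dependent coefficient ε**2 + 1, dividing by the cumulative product turns the left side into a pure difference.
- a summation factor — yes — fits the structure here.
- the master substitution — no fixed divisor shrinks the index between calls.


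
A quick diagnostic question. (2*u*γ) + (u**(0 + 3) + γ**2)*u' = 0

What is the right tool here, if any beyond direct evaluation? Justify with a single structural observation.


Technique: the exact-equation method — because the two cross partials coincide, the form is conservative as written — recover its potential in (γ, u).


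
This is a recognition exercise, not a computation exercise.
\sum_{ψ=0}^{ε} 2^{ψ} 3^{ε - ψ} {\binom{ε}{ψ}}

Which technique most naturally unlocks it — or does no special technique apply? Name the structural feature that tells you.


Verdict: the binomial theorem — {\binom{ε}{ψ}} weighting matched powers of 2 and 3 is the expanded form of (2 + 3)^ε — fold it back up.


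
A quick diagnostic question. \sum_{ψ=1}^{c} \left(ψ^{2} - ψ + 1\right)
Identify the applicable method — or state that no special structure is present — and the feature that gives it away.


Method: no special technique — this is bookkeeping, not technique: standard formulas for sums of constant-multiple powers of ψ apply termwise.


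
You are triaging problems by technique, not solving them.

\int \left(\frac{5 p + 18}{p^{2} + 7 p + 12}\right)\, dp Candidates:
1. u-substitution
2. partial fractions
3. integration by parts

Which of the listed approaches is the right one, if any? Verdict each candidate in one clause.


Verdict: partial fractions — the bottom factors while the top stays lower-degree — split into simple fractions and integrate piece by piece.
- u-substitution — no subexpression of the integrand pairs with its own derivative as a factor — individual terms may offer their own substitutions, but any change of variable covering the whole integral would have to be constructed from outside the expression.
- partial fractions — applies; the problem has the shape this method handles.
- integration by parts — there is no nonconstant-polynomial-times-kernel split with an exp, sine, cosine (degree-1 argument), or logarithm partner.


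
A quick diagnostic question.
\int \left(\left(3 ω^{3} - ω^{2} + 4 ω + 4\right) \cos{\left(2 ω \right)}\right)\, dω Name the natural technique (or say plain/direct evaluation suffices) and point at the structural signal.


Method: integration by parts — a polynomial 3 ω^{3} - ω^{2} + 4 ω + 4 against the kernel \cos{\left(2 ω \right)} is the signature bounded-ladder case for integration by parts.


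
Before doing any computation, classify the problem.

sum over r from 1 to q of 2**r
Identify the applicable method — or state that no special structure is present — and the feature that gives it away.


Technique: the geometric series formula — check a ratio of consecutive terms: it is 2, independent of the index, so the geometric formula closes the sum.


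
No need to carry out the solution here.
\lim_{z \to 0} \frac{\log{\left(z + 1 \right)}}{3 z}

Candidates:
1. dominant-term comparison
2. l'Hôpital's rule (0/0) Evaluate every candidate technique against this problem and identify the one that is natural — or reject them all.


Method: l'Hôpital's rule (0/0) — substituting 0 gives 0 over 0; differentiate top and bottom once and re-evaluate. A local series expansion at the point resolves it as well; the rule is the packaged version of that step.
- dominant-term comparison: this limit is not decided by comparing polynomial growth at infinity.
- l'Hôpital's rule (0/0) — a fit — the right tool for this form.


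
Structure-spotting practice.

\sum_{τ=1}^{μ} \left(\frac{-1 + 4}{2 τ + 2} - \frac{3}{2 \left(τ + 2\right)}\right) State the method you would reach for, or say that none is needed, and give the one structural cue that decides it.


Best approach: telescoping — this sum is a zipper: each term contributes \frac{-1 + 4}{2 τ + 2} and removes the next index's value, which the following term puts back, closing term by term.


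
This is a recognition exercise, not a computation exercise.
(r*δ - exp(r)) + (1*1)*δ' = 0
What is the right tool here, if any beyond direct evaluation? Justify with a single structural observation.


Method: a linear integrating factor — arrange it as δ' + r·δ = (the forcing term) and the integrating factor does the rest.


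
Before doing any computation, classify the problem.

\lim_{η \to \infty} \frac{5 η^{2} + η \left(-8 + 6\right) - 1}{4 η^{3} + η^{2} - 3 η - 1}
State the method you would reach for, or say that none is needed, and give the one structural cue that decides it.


Method: dominant-term comparison — divide by the highest power of η present: lower-order terms vanish and the dominant ratio remains. l'Hôpital's at-infinity variant applies to the expression viewed as a single quotient; the leading-term comparison is the direct route.


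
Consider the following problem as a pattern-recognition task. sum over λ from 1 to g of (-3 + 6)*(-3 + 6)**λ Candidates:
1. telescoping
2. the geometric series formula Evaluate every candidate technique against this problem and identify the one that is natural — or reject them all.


Method: the geometric series formula — consecutive terms stand in a fixed index-free ratio — the geometric sum formula closes it.
- telescoping: the terms as presented offer no neighboring cancellation — a telescoping rewrite may exist, but the displayed structure does not hand one over.
- the geometric series formula: yes, a natural case for it.


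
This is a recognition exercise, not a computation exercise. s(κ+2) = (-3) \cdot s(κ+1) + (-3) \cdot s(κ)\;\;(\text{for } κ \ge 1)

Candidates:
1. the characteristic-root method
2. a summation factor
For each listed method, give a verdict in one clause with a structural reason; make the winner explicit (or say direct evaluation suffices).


Method: the characteristic-root method — linear, homogeneous, constant coefficients: solutions of the form r^κ exist — find the roots of the characteristic polynomial.
- the characteristic-root method: applicable, and directly so.
- a summation factor — the recurrence reaches back more than one step, outside the first-order family a summation factor normalizes.


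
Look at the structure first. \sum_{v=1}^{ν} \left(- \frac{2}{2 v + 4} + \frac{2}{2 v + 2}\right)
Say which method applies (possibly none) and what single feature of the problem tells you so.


Verdict: telescoping — consecutive terms evaluate one function at adjacent indices (\frac{2}{2 v + 2} is its current value): one term's tail is the next term's head, so the chain collapses.


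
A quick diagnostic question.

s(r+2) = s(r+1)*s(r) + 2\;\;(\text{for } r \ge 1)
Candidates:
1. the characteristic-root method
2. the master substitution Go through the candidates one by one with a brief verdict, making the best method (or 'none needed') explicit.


Technique: no special technique — nonlinear feedback in the recursion rules out every root- or factor-based technique.
- the characteristic-root method — the recursion is nonlinear in the sequence values, so no linear-modes ansatz applies.
- the master substitution — no fixed divisor shrinks the index between calls.


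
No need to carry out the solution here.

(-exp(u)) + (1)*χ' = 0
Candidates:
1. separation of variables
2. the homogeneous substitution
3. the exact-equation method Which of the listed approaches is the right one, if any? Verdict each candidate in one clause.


Diagnosis: no special technique — solved for the derivative, χ never appears on the right — this is a direct integration in u, not a differential-equations problem at heart.
- separation of variables — with no unknown in the slope, separating variables is a formality — the equation integrates directly.
- the homogeneous substitution: rescaling both variables together changes the slope, so no ratio substitution collapses it.
- the exact-equation method — the unknown never enters the equation — exactness holds emptily, with nothing for the method to add.


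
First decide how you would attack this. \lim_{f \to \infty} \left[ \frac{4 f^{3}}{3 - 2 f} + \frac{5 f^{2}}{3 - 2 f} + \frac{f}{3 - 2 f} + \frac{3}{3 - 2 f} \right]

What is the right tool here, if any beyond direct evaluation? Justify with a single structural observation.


Best approach: dominant-term comparison — at large f only the top-degree terms survive; compare the leading terms and the limit falls out. l'Hôpital's at-infinity variant applies to the expression viewed as a single quotient; the leading-term comparison is the direct route.


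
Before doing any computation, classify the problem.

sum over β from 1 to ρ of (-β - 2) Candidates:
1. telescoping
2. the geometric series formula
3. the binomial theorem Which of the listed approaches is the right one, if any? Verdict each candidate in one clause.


Diagnosis: no special technique — every summand is a constant multiple of a power of β — apply the standard power-sum identities one degree at a time.
- telescoping: the summand is not presented as a shifted difference — a telescoping rewrite may exist, but the displayed structure does not offer one.
- the geometric series formula: the term-to-term ratio changes with the index, so the geometric formula cannot close it.
- the binomial theorem — the terms do not reassemble into a binomial power.


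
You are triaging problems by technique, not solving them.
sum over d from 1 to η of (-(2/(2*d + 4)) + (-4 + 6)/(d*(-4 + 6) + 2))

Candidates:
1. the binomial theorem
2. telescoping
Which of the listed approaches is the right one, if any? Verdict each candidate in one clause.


Best approach: telescoping — spot the paired structure — each term adds (-4 + 6)/(d*(-4 + 6) + 2) and subtracts its successor value, which the next term restores: the definition of a telescoping chain.
- the binomial theorem — there is no sum-raised-to-a-power identity hiding in these terms.
- telescoping: yes — fits the structure here.


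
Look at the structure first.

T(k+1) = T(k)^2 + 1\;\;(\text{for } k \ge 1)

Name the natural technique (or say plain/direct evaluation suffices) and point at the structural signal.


Best approach: no special technique — a nonlinear dependence on earlier terms breaks linearity, and with it every superposition-based closed form.


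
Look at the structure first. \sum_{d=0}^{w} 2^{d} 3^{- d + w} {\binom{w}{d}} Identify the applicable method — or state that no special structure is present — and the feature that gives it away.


Best approach: the binomial theorem — {\binom{w}{d}} weighting matched powers of 2 and 3 is the expanded form of (2 + 3)^w — fold it back up.


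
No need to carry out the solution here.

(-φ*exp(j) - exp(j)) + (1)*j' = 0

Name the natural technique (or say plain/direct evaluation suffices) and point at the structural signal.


Technique: separation of variables — one side of the product carries the independent variable, the other the unknown — the textbook separation shape.


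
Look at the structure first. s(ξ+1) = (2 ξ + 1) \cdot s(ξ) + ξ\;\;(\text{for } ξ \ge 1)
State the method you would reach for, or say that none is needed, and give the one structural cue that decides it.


Method: a summation factor — with the index-dependent coefficient 2 ξ + 1, dividing by the cumulative product turns the left side into a pure difference.


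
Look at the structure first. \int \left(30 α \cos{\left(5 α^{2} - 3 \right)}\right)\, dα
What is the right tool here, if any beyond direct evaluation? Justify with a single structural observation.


Technique: u-substitution — read it as f(5 α^{2} - 3) times a constant multiple of d(5 α^{2} - 3): one substitution, u = 5 α^{2} - 3, finishes it.


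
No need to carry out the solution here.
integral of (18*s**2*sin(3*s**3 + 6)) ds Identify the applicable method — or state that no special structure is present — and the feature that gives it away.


Technique: u-substitution — everything non-trivial happens through the inner expression 3*s**3 + 6, and its derivative accounts for the remaining factor up to a constant, so set u = 3*s**3 + 6.


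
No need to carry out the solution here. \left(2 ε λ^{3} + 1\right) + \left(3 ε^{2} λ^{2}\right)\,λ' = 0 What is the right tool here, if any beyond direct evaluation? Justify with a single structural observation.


Verdict: the exact-equation method — take the mixed partials of 2 ε λ^{3} + 1 and 3 ε^{2} λ^{2}: they are equal, which certifies an exact differential.


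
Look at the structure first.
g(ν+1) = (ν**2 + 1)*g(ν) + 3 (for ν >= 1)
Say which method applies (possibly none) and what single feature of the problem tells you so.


Verdict: a summation factor — one step of memory with a weight ν**2 + 1 that changes as the index grows — the summation-factor construction is built for this.


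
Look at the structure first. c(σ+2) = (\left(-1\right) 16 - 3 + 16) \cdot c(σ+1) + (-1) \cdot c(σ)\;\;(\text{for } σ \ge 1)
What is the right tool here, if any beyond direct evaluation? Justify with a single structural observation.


Verdict: the characteristic-root method — the recurrence treats every index alike (constant coefficients, no forcing) — precisely the regime where r^σ trials close it.


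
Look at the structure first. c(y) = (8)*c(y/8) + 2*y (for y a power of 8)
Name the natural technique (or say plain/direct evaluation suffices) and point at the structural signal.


Method: the master substitution — index division is the fingerprint: y/8 in the recursive call means substitute y = 8^m.


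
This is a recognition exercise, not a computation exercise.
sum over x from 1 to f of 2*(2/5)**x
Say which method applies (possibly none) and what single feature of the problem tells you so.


Diagnosis: the geometric series formula — term-over-term division gives 2/5 every time — index-free ratio, geometric sum formula applies.


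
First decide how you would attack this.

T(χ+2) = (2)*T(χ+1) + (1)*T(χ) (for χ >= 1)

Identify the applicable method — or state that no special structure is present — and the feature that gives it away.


Method: the characteristic-root method — the recurrence treats every index alike (constant coefficients, no forcing) — precisely the regime where r^χ trials close it.


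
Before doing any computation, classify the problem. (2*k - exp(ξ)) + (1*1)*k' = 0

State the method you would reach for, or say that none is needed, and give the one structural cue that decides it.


Best approach: a linear integrating factor — the unknown enters only to the first power against a nonzero forcing term — the integrating-factor template applies directly.


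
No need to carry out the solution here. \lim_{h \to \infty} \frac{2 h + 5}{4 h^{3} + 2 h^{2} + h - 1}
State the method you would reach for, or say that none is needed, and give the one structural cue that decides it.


Technique: dominant-term comparison — divide through by the highest power of h; every lower-order term dies and the dominant terms decide the limit. l'Hôpital's at-infinity variant applies to the expression viewed as a single quotient; the leading-term comparison is the direct route.


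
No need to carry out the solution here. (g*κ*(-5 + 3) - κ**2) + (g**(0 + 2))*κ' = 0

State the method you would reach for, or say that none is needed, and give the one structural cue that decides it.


Diagnosis: the homogeneous substitution — the slope is degree-zero homogeneous: the ratio substitution v = κ/g collapses it. Rearranged, this also fits the Bernoulli template directly; the homogeneous substitution reads the structure without the rearrangement.


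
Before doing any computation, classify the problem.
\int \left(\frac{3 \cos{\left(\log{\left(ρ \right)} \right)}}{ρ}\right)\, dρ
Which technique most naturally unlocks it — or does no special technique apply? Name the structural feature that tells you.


Best approach: u-substitution — collected, the integrand has one factor that is, up to a constant, the derivative of an inner expression the rest depends on — substitute for that inner expression.


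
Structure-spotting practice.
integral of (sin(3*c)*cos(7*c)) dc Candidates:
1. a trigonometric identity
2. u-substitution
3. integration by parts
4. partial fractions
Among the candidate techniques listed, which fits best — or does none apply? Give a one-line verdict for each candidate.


Best approach: a trigonometric identity — sin(3*c)*cos(7*c) mixes two frequencies; the product-to-sum identity splits it into single-frequency sinusoids.
- a trigonometric identity — applicable, and directly so.
- u-substitution — no subexpression of the integrand pairs with its own derivative as a factor — individual terms may offer their own substitutions, but any change of variable covering the whole integral would have to be constructed from outside the expression.
- integration by parts: not the fit here: there is no polynomial factor to ladder down — parts can still close the trigonometric product by recursion, though the identity rewrite is the direct route.
- partial fractions — there is no rational-function structure to decompose.


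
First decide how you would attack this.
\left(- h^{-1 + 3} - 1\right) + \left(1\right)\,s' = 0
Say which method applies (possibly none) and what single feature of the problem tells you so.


Verdict: no special technique — solved for the derivative, no s appears — this is antidifferentiation in h wearing ODE clothing.


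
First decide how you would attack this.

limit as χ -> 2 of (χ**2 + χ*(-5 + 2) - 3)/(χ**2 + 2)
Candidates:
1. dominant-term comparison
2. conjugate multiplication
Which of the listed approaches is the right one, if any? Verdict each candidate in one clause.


Technique: no special technique — the function is continuous at 2; evaluation is itself the limit, no machinery required.
- dominant-term comparison — this limit is not decided by comparing polynomial growth at infinity.
- conjugate multiplication: there is no infinity-minus-infinity radical difference to rationalize.


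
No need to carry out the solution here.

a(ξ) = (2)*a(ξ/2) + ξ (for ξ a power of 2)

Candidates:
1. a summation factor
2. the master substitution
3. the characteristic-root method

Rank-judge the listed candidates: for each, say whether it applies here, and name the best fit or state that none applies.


Diagnosis: the master substitution — the index is divided (ξ/2), not shifted — substitute ξ = 2^m to straighten it into a shift recurrence.
- a summation factor — a divided-index call is outside the fixed-shift first-order family a summation factor normalizes.
- the master substitution — a fit — the right tool for this form.
- the characteristic-root method — the recursion divides its index rather than shifting it — outside the constant-shift family the root method covers.


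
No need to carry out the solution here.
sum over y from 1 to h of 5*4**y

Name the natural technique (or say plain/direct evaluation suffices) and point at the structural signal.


Method: the geometric series formula — the ratio of consecutive terms is the constant 4, independent of the index — a geometric sum.


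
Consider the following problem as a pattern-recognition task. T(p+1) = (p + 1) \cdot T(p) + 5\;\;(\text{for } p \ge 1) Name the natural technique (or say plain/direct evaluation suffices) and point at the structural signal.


Verdict: a summation factor — first-order, linear, moving coefficient p + 1: the discrete analogue of an integrating factor handles it.


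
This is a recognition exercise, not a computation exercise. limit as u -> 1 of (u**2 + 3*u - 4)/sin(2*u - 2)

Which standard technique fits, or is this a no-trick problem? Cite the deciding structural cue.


Diagnosis: l'Hôpital's rule (0/0) — the 0/0 form at 1 is the signature situation for l'Hôpital's rule. Expanding numerator and denominator to first order gives the same value — the rule automates exactly that.


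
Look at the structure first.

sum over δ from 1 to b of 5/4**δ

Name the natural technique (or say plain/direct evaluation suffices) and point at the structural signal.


Verdict: the geometric series formula — consecutive terms stand in a fixed index-free ratio — the geometric sum formula closes it.


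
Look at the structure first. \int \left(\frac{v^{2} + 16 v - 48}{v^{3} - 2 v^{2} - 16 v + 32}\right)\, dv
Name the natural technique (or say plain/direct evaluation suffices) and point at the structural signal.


Best approach: partial fractions — the denominator v^{3} - 2 v^{2} - 16 v + 32 factors, so the quotient decomposes into elementary partial fractions term by term.


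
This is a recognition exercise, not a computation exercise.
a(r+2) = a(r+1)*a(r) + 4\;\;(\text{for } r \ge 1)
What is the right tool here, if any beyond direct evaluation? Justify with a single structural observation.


Method: no special technique — no ansatz, no master substitution, no summation factor survives the nonlinearity here.


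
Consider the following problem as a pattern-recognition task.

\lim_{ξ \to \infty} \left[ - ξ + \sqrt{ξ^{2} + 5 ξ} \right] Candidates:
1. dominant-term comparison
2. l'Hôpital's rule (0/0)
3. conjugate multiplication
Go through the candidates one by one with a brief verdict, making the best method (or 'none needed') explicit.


Method: conjugate multiplication — neither \sqrt{ξ^{2} + 5 ξ} nor ξ converges alone, so rewrite their difference as a conjugate-rationalized quotient first.
- dominant-term comparison — this is not a rational comparison of growth rates at infinity.
- l'Hôpital's rule (0/0): the expression is a difference driving to ∞ − ∞, not a 0/0 quotient — there is no ratio for the rule to differentiate.
- conjugate multiplication: applicable, and directly so.


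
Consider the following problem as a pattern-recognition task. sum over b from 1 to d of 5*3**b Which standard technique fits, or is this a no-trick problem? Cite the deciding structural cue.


Method: the geometric series formula — check a ratio of consecutive terms: it is 3, independent of the index, so the geometric formula closes the sum.


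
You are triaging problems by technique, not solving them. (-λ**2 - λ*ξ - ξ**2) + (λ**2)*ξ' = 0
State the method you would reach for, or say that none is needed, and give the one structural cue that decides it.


Technique: the homogeneous substitution — the slope's numerator and denominator share total degree; set v = ξ/λ and the equation drops to separable form.


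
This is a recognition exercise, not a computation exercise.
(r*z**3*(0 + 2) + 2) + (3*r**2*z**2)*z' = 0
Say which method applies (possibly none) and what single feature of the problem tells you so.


Technique: the exact-equation method — equality of cross partials is the green light — assemble the potential function term by term.


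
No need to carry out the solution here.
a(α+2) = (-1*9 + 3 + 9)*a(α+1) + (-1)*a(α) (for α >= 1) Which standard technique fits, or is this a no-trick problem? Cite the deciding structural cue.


Diagnosis: the characteristic-root method — because shifting α leaves the equation's coefficients unchanged, exponential trials reduce it to algebra.


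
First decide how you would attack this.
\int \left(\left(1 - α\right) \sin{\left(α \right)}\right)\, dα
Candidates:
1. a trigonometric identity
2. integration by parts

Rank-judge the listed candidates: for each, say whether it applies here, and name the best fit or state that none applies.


Verdict: integration by parts — a polynomial 1 - α against the kernel \sin{\left(α \right)} is the signature bounded-ladder case for integration by parts.
- a trigonometric identity — there is no trigonometric structure whose rewriting would simplify the integrand.
- integration by parts — yes — fits the structure here.


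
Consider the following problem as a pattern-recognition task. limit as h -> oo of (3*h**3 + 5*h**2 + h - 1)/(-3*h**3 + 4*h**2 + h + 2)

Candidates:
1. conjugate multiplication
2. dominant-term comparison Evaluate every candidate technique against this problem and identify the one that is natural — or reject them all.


Method: dominant-term comparison — divide through by the highest power of h; every lower-order term dies and the dominant terms decide the limit.
- conjugate multiplication — rationalization has no target — no divergent radical difference appears.
- dominant-term comparison: applicable, and directly so.


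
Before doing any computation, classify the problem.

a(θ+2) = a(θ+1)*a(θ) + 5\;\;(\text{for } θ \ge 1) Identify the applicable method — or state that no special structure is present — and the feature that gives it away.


Diagnosis: no special technique — no ansatz, no master substitution, no summation factor survives the nonlinearity here.


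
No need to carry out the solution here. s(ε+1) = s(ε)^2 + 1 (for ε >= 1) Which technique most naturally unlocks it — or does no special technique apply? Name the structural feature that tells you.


Verdict: no special technique — no ansatz, no master substitution, no summation factor survives the nonlinearity here.


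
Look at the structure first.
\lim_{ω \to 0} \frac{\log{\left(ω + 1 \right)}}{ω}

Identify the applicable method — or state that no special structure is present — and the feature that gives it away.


Diagnosis: l'Hôpital's rule (0/0) — numerator and denominator both vanish at 0 — a genuine 0/0 form, which is exactly when l'Hôpital applies. Expanding numerator and denominator to first order gives the same value — the rule automates exactly that.


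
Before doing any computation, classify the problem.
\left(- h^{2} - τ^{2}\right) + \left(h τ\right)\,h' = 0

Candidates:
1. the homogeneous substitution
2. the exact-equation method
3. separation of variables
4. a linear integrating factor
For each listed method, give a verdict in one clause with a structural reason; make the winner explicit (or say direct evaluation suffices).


Best approach: the homogeneous substitution — the slope's numerator and denominator have matching total degree, so it depends only on h/τ and the ratio substitution collapses it. Rearranged, this also fits the Bernoulli template directly; the homogeneous substitution reads the structure without the rearrangement.
- the homogeneous substitution — yes — fits the structure here.
- the exact-equation method — no potential function has this form as its differential, as written.
- separation of variables — no division isolates the independent variable from the unknown.
- a linear integrating factor: a nonlinear term in the unknown puts this outside the integrating-factor template.


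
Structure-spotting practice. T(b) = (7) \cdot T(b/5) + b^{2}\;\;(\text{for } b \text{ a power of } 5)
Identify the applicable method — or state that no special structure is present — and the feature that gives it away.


Diagnosis: the master substitution — treat m = log base 5 of b as the new clock: one recursion step advances m by one while b scales by 5.


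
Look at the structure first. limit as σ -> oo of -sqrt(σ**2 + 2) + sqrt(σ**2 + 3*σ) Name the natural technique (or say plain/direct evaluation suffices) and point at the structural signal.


Method: conjugate multiplication — neither sqrt(σ**2 + 3*σ) nor sqrt(σ**2 + 2) converges alone, so rewrite their difference as a conjugate-rationalized quotient first.


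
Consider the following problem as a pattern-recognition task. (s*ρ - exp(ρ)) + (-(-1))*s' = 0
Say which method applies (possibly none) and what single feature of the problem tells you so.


Method: a linear integrating factor — arrange it as s' + ρ·s = (the forcing term) and the integrating factor does the rest.


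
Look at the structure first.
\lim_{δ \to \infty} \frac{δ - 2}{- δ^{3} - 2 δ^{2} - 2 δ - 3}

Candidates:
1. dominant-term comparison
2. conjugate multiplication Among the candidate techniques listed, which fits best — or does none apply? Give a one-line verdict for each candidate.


Method: dominant-term comparison — divide through by the highest power of δ; every lower-order term dies and the dominant terms decide the limit.
- dominant-term comparison: yes — fits the structure here.
- conjugate multiplication: rationalization has no target — no divergent radical difference appears.


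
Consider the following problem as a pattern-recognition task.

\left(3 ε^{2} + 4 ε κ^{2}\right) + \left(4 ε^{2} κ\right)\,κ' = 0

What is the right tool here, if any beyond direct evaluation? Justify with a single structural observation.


Technique: the exact-equation method — 3 ε^{2} + 4 ε κ^{2} and 4 ε^{2} κ pass the exactness check on the nose, so no integrating factor in ε or κ is needed at all.


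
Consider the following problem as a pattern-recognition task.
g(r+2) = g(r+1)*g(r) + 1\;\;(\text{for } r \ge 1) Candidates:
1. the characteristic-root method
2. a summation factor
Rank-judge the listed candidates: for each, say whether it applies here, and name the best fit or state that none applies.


Diagnosis: no special technique — the new term depends nonlinearly on the old ones, which disqualifies every superposition-based technique.
- the characteristic-root method: the recursion is nonlinear in the sequence values, so no linear-modes ansatz applies.
- a summation factor: no summation factor applies — the rule is not linear in the sequence values.


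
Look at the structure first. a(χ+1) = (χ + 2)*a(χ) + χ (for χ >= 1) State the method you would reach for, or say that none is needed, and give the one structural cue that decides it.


Method: a summation factor — first-order linear but the coefficient χ + 2 moves with the index — divide by the cumulative product and telescope.


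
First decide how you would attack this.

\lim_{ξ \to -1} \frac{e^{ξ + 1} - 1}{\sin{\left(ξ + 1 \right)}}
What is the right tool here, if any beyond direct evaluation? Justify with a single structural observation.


Verdict: l'Hôpital's rule (0/0) — the 0/0 form at -1 is the signature situation for l'Hôpital's rule. A local series expansion at the point resolves it as well; the rule is the packaged version of that step.


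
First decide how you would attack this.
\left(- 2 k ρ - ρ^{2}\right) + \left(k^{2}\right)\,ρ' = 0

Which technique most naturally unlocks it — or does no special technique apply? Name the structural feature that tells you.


Technique: the homogeneous substitution — the slope is degree-zero homogeneous: the ratio substitution v = ρ/k collapses it. This doubles as a Bernoulli equation in the unknown as written; the homogeneous route needs no setup at all.


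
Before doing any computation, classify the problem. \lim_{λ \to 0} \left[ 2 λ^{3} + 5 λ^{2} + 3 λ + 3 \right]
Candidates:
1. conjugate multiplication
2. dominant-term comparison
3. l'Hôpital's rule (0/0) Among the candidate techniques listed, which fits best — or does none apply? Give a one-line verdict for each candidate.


Method: no special technique — nothing blocks direct substitution at 0: plug in and finish.
- conjugate multiplication: rationalization has no target — no divergent radical difference appears.
- dominant-term comparison: no ranking of term growth rates resolves the limit here.
- l'Hôpital's rule (0/0) — evaluation at the point is determinate, so the rule has nothing to repair.


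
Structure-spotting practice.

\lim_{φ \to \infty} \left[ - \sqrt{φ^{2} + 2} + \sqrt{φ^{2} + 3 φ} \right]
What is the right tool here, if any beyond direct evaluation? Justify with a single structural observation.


Best approach: conjugate multiplication — turning the difference into a conjugate-rationalized ratio makes the limit readable.


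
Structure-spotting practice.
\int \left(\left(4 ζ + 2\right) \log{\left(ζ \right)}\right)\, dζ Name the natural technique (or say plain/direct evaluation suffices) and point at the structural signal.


Technique: integration by parts — the presence of \log{\left(ζ \right)} against a polynomial factor is the standard differentiate-the-log setup.


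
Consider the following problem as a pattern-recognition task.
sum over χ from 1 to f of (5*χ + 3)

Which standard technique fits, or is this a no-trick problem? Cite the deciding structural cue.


Best approach: no special technique — no ratio, no shift structure, no binomial pattern: sum the constant-multiple powers of χ with known formulas.


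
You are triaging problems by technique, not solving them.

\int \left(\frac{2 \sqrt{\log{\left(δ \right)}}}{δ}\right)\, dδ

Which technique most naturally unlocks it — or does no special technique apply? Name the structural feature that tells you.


Method: u-substitution — structure check: outer function, inner expression \log{\left(δ \right)}, inner derivative as a factor — the classic u = \log{\left(δ \right)} pattern.


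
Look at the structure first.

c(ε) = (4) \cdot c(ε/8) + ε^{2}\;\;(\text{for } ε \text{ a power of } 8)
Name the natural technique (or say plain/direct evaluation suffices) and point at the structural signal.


Diagnosis: the master substitution — treat m = log base 8 of ε as the new clock: one recursion step advances m by one while ε scales by 8.


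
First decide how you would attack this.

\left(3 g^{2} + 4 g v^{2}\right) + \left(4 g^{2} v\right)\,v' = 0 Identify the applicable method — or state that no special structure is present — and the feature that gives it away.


Method: the exact-equation method — the mixed-partials test passes for 3 g^{2} + 4 g v^{2} and 4 g^{2} v, so a potential function exists as presented.


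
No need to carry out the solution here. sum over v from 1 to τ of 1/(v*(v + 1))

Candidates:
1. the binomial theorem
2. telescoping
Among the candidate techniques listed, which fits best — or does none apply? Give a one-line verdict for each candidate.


Best approach: telescoping — split 1/(v*(v + 1)) by partial fractions and the pieces are one function at shifted arguments — interior terms cancel.
- the binomial theorem — there is no sum-raised-to-a-power identity hiding in these terms.
- telescoping — yes, a natural case for it.


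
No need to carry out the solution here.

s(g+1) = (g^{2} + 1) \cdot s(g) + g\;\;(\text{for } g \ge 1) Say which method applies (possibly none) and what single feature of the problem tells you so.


Technique: a summation factor — because the multiplier g^{2} + 1 is index-dependent, divide through by its running product and sum the resulting differences.


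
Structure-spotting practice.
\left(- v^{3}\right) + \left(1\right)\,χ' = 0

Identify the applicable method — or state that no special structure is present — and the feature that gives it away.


Technique: no special technique — solved for the derivative, χ never appears on the right — this is a direct integration in v, not a differential-equations problem at heart.


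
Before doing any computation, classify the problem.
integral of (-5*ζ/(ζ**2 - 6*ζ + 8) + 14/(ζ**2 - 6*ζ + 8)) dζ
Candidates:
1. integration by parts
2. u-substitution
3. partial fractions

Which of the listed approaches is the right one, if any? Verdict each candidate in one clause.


Technique: partial fractions — each factor of ζ**2 - 6*ζ + 8 owns one elementary piece of the integrand — separate them and integrate piecewise.
- integration by parts: the nonconstant-polynomial-times-standard-kernel pattern (an exp, sine, cosine, or logarithm partner) is absent.
- u-substitution: no subexpression of the integrand serves as a whole-integral substitution inner — individual terms may offer their own, but none carries its derivative as a factor of the full integrand; a working change of variable would have to be constructed from outside the expression.
- partial fractions — yes, a natural case for it.


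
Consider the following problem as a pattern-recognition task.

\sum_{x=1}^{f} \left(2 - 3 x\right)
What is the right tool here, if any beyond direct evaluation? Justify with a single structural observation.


Diagnosis: no special technique — no ratio, no shift structure, no binomial pattern: sum the constant-multiple powers of x with known formulas.


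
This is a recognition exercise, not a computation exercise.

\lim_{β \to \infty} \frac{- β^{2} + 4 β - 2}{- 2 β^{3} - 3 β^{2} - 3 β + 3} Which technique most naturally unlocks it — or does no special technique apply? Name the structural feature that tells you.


Verdict: dominant-term comparison — at large β only the top-degree terms survive; compare the leading terms and the limit falls out. Differentiating the expression as a single quotient would eventually settle it as well; matching dominant growth settles it immediately.


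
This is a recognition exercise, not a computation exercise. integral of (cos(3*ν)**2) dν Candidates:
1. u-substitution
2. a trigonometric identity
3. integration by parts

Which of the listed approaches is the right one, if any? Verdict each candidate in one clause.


Method: a trigonometric identity — cos(3*ν)**2 is the textbook power-reduction case — identities first, antiderivatives second.
- u-substitution — no subexpression of the integrand serves as a whole-integral substitution inner — individual terms may offer their own, but none carries its derivative as a factor of the full integrand; a working change of variable would have to be constructed from outside the expression.
- a trigonometric identity: yes — fits the structure here.
- integration by parts: not the natural route: no polynomial-kernel product appears — a recursive parts reduction of the trigonometric product exists, but the identity rewrite is direct.
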